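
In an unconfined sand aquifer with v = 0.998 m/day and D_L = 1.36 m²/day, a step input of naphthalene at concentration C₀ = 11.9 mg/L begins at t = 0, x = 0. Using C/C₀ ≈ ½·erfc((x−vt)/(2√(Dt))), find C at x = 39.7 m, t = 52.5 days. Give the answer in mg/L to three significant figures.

For a continuous step input, C/C₀ ≈ ½·erfc((x−vt)/(2√(Dt))).
vt = 0.998 × 52.5 = 52.395 m and 2√(Dt) = 2√(1.36 × 52.5) = 16.90 m.
Argument (x−vt)/(2√(Dt)) = (39.7 − 52.395)/16.90 = -0.7512; ½·erfc(-0.7512) = 0.8560.
C = 11.9 × 0.8560 = 10.2 mg/L.

10.2 mg/L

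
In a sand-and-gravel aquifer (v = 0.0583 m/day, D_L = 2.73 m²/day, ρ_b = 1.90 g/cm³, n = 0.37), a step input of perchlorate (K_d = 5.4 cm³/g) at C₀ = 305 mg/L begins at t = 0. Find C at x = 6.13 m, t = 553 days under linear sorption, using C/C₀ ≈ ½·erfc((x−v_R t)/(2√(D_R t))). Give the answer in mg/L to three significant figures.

Retardation factor R = 1 + ρ_b·K_d/n = 1 + 1.90 × 5.4/0.37 = 28.73.
Sorption retards both mechanisms: v_R = v/R = 0.002029 m/day, D_R = D/R = 0.09502 m²/day.
v_R·t = 0.002029 × 553 = 1.122037 m; 2√(D_R t) = 14.50 m; argument = (6.13 − 1.122037)/14.50 = 0.3454.
C = C₀ × ½·erfc(0.3454) = 305 × 0.3126 = 95.3 mg/L.

95.3 mg/L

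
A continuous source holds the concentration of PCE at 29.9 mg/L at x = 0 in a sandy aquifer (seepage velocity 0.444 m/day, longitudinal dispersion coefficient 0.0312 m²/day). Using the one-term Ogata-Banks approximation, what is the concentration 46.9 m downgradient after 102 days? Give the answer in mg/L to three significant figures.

For a continuous step input, C/C₀ ≈ ½·erfc((x−vt)/(2√(Dt))).
vt = 0.444 × 102 = 45.288 m and 2√(Dt) = 2√(0.0312 × 102) = 3.568 m.
Argument (x−vt)/(2√(Dt)) = (46.9 − 45.288)/3.568 = 0.4518; ½·erfc(0.4518) = 0.2614.
C = 29.9 × 0.2614 = 7.82 mg/L.

7.82 mg/L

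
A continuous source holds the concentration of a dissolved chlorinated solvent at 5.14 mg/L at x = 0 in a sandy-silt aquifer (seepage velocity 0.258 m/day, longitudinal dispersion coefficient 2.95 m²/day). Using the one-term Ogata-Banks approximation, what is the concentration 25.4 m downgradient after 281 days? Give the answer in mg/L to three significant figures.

4.50 mg/L

For a continuous step input, C/C₀ ≈ ½·erfc((x−vt)/(2√(Dt))).
vt = 0.258 × 281 = 72.498 m and 2√(Dt) = 2√(2.95 × 281) = 57.58 m.
Argument (x−vt)/(2√(Dt)) = (25.4 − 72.498)/57.58 = -0.8180; ½·erfc(-0.8180) = 0.8763.
C = 5.14 × 0.8763 = 4.50 mg/L.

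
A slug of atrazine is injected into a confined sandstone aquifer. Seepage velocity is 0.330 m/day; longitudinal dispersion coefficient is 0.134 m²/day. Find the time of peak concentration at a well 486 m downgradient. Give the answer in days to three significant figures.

1470 days

For the 1D instantaneous-source solution, setting ∂C/∂t = 0 at fixed x gives v²t² + 2Dt − x² = 0, so t = (√(D² + v²x²) − D)/v².
√(D² + v²x²) = √(0.134² + 0.330² × 486²) = 160.4; v² = 0.1089.
t = (160.4 − 0.134)/0.1089 = 1470 days (vs. the pure-advection estimate x/v = 1470 d).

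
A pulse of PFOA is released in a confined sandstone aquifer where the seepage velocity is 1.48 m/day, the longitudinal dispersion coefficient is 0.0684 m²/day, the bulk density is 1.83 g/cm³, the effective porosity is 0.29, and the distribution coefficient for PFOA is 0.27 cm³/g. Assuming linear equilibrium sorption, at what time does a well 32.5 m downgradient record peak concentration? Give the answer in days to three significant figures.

Retardation factor R = 1 + ρ_b·K_d/n = 1 + 1.83 × 0.27/0.29 = 2.704.
Sorption retards both mechanisms: v_R = v/R = 0.5473 m/day, D_R = D/R = 0.02530 m²/day.
Peak time from v_R²t² + 2D_R t − x² = 0: t = (√(D_R² + v_R²x²) − D_R)/v_R².
√(D_R² + v_R²x²) = √(0.02530² + 0.5473² × 32.5²) = 17.79; v_R² = 0.2995.
t = (17.79 − 0.02530)/0.2995 = 59.3 days.

59.3 days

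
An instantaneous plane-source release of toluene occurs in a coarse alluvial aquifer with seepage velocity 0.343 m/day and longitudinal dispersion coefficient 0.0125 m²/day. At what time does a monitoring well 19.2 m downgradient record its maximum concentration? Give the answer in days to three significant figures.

55.9 days

For the 1D instantaneous-source solution, setting ∂C/∂t = 0 at fixed x gives v²t² + 2Dt − x² = 0, so t = (√(D² + v²x²) − D)/v².
√(D² + v²x²) = √(0.0125² + 0.343² × 19.2²) = 6.586; v² = 0.117649.
t = (6.586 − 0.0125)/0.117649 = 55.9 days (vs. the pure-advection estimate x/v = 56.0 d).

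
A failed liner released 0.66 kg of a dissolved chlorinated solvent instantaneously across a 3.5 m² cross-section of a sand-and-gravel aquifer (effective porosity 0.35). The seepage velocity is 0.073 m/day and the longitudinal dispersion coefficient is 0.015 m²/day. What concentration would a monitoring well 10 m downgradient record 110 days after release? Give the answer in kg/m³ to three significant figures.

For an instantaneous plane source, C(x,t) = M/(n_e·A·√(4πDt)) · exp(−(x−vt)²/(4Dt)), with n_e·A the pore (flow) area.
Plume center vt = 0.073 × 110 = 8.03 m, so the well at 10 m is 1.97 m downgradient of the peak.
√(4πDt) = 4.554 m, giving peak height M/(n_e·A·√(4πDt)) = 0.66/(0.35 × 3.5 × 4.554) = 0.1183 kg/m³.
(x−vt)²/(4Dt) = (1.97)²/(4 × 0.015 × 110) = 0.5880; exp(−0.5880) = 0.5554.
C = 0.1183 × 0.5554 = 0.0657 kg/m³.

0.0657 kg/m³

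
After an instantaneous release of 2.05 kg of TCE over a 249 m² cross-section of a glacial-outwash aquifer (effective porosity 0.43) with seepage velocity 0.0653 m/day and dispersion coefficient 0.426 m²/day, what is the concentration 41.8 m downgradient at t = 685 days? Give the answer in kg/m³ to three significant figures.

0.000314 kg/m³

For an instantaneous plane source, C(x,t) = M/(n_e·A·√(4πDt)) · exp(−(x−vt)²/(4Dt)), with n_e·A the pore (flow) area.
Plume center vt = 0.0653 × 685 = 44.7305 m, so the well at 41.8 m is 2.9305 m upgradient of the peak.
√(4πDt) = 60.56 m, giving peak height M/(n_e·A·√(4πDt)) = 2.05/(0.43 × 249 × 60.56) = 0.0003162 kg/m³.
(x−vt)²/(4Dt) = (-2.9305)²/(4 × 0.426 × 685) = 0.007357; exp(−0.007357) = 0.9927.
C = 0.0003162 × 0.9927 = 0.000314 kg/m³.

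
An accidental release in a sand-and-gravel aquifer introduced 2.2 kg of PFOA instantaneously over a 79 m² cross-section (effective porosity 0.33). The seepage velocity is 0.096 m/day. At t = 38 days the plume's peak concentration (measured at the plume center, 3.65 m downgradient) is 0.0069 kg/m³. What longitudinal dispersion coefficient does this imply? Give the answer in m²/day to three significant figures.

At the plume center C_max = M/(n_e·A·√(4πDt)), so D = M²/(4πt·(n_e·A·C_max)²).
n_e·A·C_max = 0.33 × 79 × 0.0069 = 0.1799 kg/m.
D = 2.2²/(4π × 38 × 0.1799²) = 0.313 m²/day.

0.313 m²/day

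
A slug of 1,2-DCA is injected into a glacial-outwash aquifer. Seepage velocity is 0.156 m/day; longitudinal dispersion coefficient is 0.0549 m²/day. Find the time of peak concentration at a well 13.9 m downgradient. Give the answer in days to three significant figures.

For the 1D instantaneous-source solution, setting ∂C/∂t = 0 at fixed x gives v²t² + 2Dt − x² = 0, so t = (√(D² + v²x²) − D)/v².
√(D² + v²x²) = √(0.0549² + 0.156² × 13.9²) = 2.169; v² = 0.024336.
t = (2.169 − 0.0549)/0.024336 = 86.9 days (vs. the pure-advection estimate x/v = 89.1 d).

86.9 days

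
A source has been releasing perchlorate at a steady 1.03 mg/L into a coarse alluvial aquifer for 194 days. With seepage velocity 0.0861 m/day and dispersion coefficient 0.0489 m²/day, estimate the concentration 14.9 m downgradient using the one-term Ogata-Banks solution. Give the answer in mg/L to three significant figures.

For a continuous step input, C/C₀ ≈ ½·erfc((x−vt)/(2√(Dt))).
vt = 0.0861 × 194 = 16.7034 m and 2√(Dt) = 2√(0.0489 × 194) = 6.160 m.
Argument (x−vt)/(2√(Dt)) = (14.9 − 16.7034)/6.160 = -0.2928; ½·erfc(-0.2928) = 0.6606.
C = 1.03 × 0.6606 = 0.680 mg/L.

0.680 mg/L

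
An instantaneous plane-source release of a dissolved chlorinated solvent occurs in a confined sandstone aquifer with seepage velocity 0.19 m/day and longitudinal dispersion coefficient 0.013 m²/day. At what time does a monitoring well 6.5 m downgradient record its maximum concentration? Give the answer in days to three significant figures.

33.9 days

For the 1D instantaneous-source solution, setting ∂C/∂t = 0 at fixed x gives v²t² + 2Dt − x² = 0, so t = (√(D² + v²x²) − D)/v².
√(D² + v²x²) = √(0.013² + 0.19² × 6.5²) = 1.235; v² = 0.0361.
t = (1.235 − 0.013)/0.0361 = 33.9 days (vs. the pure-advection estimate x/v = 34.2 d).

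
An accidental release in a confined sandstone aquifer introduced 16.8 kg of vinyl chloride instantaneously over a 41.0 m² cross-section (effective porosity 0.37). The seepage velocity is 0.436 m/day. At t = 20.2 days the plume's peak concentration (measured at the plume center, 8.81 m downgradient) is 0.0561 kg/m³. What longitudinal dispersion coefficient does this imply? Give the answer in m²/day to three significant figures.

At the plume center C_max = M/(n_e·A·√(4πDt)), so D = M²/(4πt·(n_e·A·C_max)²).
n_e·A·C_max = 0.37 × 41.0 × 0.0561 = 0.8510 kg/m.
D = 16.8²/(4π × 20.2 × 0.8510²) = 1.54 m²/day.

1.54 m²/day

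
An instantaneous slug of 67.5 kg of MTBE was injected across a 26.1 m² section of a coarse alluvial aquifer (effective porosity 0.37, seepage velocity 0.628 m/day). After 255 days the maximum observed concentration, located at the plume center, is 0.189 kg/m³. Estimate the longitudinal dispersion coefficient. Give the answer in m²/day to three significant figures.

At the plume center C_max = M/(n_e·A·√(4πDt)), so D = M²/(4πt·(n_e·A·C_max)²).
n_e·A·C_max = 0.37 × 26.1 × 0.189 = 1.825 kg/m.
D = 67.5²/(4π × 255 × 1.825²) = 0.427 m²/day.

0.427 m²/day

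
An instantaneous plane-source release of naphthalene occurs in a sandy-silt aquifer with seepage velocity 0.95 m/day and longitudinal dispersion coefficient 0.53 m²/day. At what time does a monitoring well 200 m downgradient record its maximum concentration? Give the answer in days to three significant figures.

For the 1D instantaneous-source solution, setting ∂C/∂t = 0 at fixed x gives v²t² + 2Dt − x² = 0, so t = (√(D² + v²x²) − D)/v².
√(D² + v²x²) = √(0.53² + 0.95² × 200²) = 190.0; v² = 0.9025.
t = (190.0 − 0.53)/0.9025 = 210 days (vs. the pure-advection estimate x/v = 211 d).

210 days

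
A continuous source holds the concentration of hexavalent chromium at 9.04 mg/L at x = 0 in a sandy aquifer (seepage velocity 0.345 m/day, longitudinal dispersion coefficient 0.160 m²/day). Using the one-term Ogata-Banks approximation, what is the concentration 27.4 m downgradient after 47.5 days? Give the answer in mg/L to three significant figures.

0.0214 mg/L

For a continuous step input, C/C₀ ≈ ½·erfc((x−vt)/(2√(Dt))).
vt = 0.345 × 47.5 = 16.3875 m and 2√(Dt) = 2√(0.160 × 47.5) = 5.514 m.
Argument (x−vt)/(2√(Dt)) = (27.4 − 16.3875)/5.514 = 1.997; ½·erfc(1.997) = 0.002370.
C = 9.04 × 0.002370 = 0.0214 mg/L.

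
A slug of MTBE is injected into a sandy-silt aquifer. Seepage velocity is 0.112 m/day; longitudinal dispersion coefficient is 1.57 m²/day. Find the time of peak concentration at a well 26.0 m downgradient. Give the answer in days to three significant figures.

139 days

For the 1D instantaneous-source solution, setting ∂C/∂t = 0 at fixed x gives v²t² + 2Dt − x² = 0, so t = (√(D² + v²x²) − D)/v².
√(D² + v²x²) = √(1.57² + 0.112² × 26.0²) = 3.308; v² = 0.012544.
t = (3.308 − 1.57)/0.012544 = 139 days (vs. the pure-advection estimate x/v = 232 d).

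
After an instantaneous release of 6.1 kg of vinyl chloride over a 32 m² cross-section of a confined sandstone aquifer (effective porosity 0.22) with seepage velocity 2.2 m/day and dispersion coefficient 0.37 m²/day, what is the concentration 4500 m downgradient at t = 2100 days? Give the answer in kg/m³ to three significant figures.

For an instantaneous plane source, C(x,t) = M/(n_e·A·√(4πDt)) · exp(−(x−vt)²/(4Dt)), with n_e·A the pore (flow) area.
Plume center vt = 2.2 × 2100 = 4620 m, so the well at 4500 m is 120 m upgradient of the peak.
√(4πDt) = 98.81 m, giving peak height M/(n_e·A·√(4πDt)) = 6.1/(0.22 × 32 × 98.81) = 0.008769 kg/m³.
(x−vt)²/(4Dt) = (-120)²/(4 × 0.37 × 2100) = 4.633; exp(−4.633) = 0.009726.
C = 0.008769 × 0.009726 = 8.53e-05 kg/m³.

8.53e-05 kg/m³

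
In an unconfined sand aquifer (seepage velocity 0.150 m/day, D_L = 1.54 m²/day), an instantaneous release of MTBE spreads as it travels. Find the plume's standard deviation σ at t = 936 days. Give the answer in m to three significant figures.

53.7 m

Dispersive spreading gives a Gaussian with σ² = 2Dt; advection only shifts the center.
σ = √(2 × 1.54 × 936) = 53.7 m.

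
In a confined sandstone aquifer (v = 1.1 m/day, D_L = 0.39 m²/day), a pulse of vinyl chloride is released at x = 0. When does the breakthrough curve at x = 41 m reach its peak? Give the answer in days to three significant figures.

For the 1D instantaneous-source solution, setting ∂C/∂t = 0 at fixed x gives v²t² + 2Dt − x² = 0, so t = (√(D² + v²x²) − D)/v².
√(D² + v²x²) = √(0.39² + 1.1² × 41²) = 45.10; v² = 1.21.
t = (45.10 − 0.39)/1.21 = 37.0 days (vs. the pure-advection estimate x/v = 37.3 d).

37.0 days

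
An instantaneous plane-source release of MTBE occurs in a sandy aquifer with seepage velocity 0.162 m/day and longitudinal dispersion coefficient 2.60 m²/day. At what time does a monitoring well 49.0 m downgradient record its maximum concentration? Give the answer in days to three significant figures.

For the 1D instantaneous-source solution, setting ∂C/∂t = 0 at fixed x gives v²t² + 2Dt − x² = 0, so t = (√(D² + v²x²) − D)/v².
√(D² + v²x²) = √(2.60² + 0.162² × 49.0²) = 8.353; v² = 0.026244.
t = (8.353 − 2.60)/0.026244 = 219 days (vs. the pure-advection estimate x/v = 302 d).

219 days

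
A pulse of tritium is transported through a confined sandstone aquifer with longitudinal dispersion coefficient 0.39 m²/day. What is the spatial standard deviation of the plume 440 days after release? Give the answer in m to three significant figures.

18.5 m

Dispersive spreading gives a Gaussian with σ² = 2Dt; advection only shifts the center.
σ = √(2 × 0.39 × 440) = 18.5 m.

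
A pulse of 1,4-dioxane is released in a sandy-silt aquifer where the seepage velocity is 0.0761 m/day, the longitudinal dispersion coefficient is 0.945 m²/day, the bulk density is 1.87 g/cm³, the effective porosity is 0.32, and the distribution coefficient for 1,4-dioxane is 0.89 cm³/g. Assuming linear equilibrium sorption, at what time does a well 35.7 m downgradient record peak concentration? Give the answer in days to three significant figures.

2070 days

Retardation factor R = 1 + ρ_b·K_d/n = 1 + 1.87 × 0.89/0.32 = 6.201.
Sorption retards both mechanisms: v_R = v/R = 0.01227 m/day, D_R = D/R = 0.1524 m²/day.
Peak time from v_R²t² + 2D_R t − x² = 0: t = (√(D_R² + v_R²x²) − D_R)/v_R².
√(D_R² + v_R²x²) = √(0.1524² + 0.01227² × 35.7²) = 0.4638; v_R² = 0.0001506.
t = (0.4638 − 0.1524)/0.0001506 = 2070 days.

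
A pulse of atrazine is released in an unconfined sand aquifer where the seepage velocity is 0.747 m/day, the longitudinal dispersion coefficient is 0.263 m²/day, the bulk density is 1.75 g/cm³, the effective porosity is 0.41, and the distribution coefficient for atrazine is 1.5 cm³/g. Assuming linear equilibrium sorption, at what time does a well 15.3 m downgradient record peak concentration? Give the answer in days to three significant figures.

Retardation factor R = 1 + ρ_b·K_d/n = 1 + 1.75 × 1.5/0.41 = 7.402.
Sorption retards both mechanisms: v_R = v/R = 0.1009 m/day, D_R = D/R = 0.03553 m²/day.
Peak time from v_R²t² + 2D_R t − x² = 0: t = (√(D_R² + v_R²x²) − D_R)/v_R².
√(D_R² + v_R²x²) = √(0.03553² + 0.1009² × 15.3²) = 1.544; v_R² = 0.01018.
t = (1.544 − 0.03553)/0.01018 = 148 days.

148 days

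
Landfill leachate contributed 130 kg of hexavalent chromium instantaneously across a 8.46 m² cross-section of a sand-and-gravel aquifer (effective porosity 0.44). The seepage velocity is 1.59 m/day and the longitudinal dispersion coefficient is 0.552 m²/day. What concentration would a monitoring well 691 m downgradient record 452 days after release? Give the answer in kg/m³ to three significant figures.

0.289 kg/m³

For an instantaneous plane source, C(x,t) = M/(n_e·A·√(4πDt)) · exp(−(x−vt)²/(4Dt)), with n_e·A the pore (flow) area.
Plume center vt = 1.59 × 452 = 718.68 m, so the well at 691 m is 27.68 m upgradient of the peak.
√(4πDt) = 55.99 m, giving peak height M/(n_e·A·√(4πDt)) = 130/(0.44 × 8.46 × 55.99) = 0.6237 kg/m³.
(x−vt)²/(4Dt) = (-27.68)²/(4 × 0.552 × 452) = 0.7677; exp(−0.7677) = 0.4641.
C = 0.6237 × 0.4641 = 0.289 kg/m³.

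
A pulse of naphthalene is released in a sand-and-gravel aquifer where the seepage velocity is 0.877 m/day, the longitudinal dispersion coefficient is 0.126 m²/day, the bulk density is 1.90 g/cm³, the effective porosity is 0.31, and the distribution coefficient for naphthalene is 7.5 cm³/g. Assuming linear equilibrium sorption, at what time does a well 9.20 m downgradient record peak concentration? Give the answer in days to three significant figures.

Retardation factor R = 1 + ρ_b·K_d/n = 1 + 1.90 × 7.5/0.31 = 46.97.
Sorption retards both mechanisms: v_R = v/R = 0.01867 m/day, D_R = D/R = 0.002683 m²/day.
Peak time from v_R²t² + 2D_R t − x² = 0: t = (√(D_R² + v_R²x²) − D_R)/v_R².
√(D_R² + v_R²x²) = √(0.002683² + 0.01867² × 9.20²) = 0.1718; v_R² = 0.0003486.
t = (0.1718 − 0.002683)/0.0003486 = 485 days.

485 days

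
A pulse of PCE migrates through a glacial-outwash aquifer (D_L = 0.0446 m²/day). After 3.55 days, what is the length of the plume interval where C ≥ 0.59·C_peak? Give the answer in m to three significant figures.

1.16 m

The plume is Gaussian with σ = √(2Dt) = √(2 × 0.0446 × 3.55) = 0.5627 m.
C/C_peak = exp(−Δx²/(2σ²)) = 0.59 ⇒ Δx = σ·√(−2 ln 0.59) = 0.5627 × 1.027 = 0.5779 m.
Width = 2Δx = 1.16 m.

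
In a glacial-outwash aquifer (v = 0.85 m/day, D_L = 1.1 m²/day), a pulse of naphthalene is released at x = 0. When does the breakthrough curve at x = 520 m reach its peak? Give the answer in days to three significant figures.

610 days

For the 1D instantaneous-source solution, setting ∂C/∂t = 0 at fixed x gives v²t² + 2Dt − x² = 0, so t = (√(D² + v²x²) − D)/v².
√(D² + v²x²) = √(1.1² + 0.85² × 520²) = 442.0; v² = 0.7225.
t = (442.0 − 1.1)/0.7225 = 610 days (vs. the pure-advection estimate x/v = 612 d).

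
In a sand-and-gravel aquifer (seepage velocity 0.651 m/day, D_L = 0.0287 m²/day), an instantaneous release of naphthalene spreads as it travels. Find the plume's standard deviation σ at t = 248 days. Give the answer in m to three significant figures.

3.77 m

Dispersive spreading gives a Gaussian with σ² = 2Dt; advection only shifts the center.
σ = √(2 × 0.0287 × 248) = 3.77 m.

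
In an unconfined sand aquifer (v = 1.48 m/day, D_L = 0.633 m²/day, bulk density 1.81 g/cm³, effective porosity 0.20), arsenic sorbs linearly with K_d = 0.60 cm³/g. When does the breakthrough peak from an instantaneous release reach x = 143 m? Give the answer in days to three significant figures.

Retardation factor R = 1 + ρ_b·K_d/n = 1 + 1.81 × 0.60/0.20 = 6.430.
Sorption retards both mechanisms: v_R = v/R = 0.2302 m/day, D_R = D/R = 0.09844 m²/day.
Peak time from v_R²t² + 2D_R t − x² = 0: t = (√(D_R² + v_R²x²) − D_R)/v_R².
√(D_R² + v_R²x²) = √(0.09844² + 0.2302² × 143²) = 32.92; v_R² = 0.05299.
t = (32.92 − 0.09844)/0.05299 = 619 days.

619 days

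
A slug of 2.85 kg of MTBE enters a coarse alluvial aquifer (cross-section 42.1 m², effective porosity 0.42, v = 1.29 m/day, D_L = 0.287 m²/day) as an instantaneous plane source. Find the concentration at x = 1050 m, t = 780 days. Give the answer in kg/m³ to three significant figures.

0.000357 kg/m³

For an instantaneous plane source, C(x,t) = M/(n_e·A·√(4πDt)) · exp(−(x−vt)²/(4Dt)), with n_e·A the pore (flow) area.
Plume center vt = 1.29 × 780 = 1006.2 m, so the well at 1050 m is 43.8 m downgradient of the peak.
√(4πDt) = 53.04 m, giving peak height M/(n_e·A·√(4πDt)) = 2.85/(0.42 × 42.1 × 53.04) = 0.003039 kg/m³.
(x−vt)²/(4Dt) = (43.8)²/(4 × 0.287 × 780) = 2.142; exp(−2.142) = 0.1174.
C = 0.003039 × 0.1174 = 0.000357 kg/m³.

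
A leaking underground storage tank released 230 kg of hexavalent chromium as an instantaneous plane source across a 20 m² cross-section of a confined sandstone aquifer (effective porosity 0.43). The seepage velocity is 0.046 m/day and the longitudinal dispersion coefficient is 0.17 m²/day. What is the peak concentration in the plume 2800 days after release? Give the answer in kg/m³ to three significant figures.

0.346 kg/m³

The peak of an instantaneous 1D plume sits at x = vt; there the Gaussian factor is 1 and C_max = M/(n_e·A·√(4πDt)), where n_e·A is the pore area the mass is dissolved in.
√(4πDt) = √(4π × 0.17 × 2800) = 77.34 m, so C_max = 230/(0.43 × 20 × 77.34) = 0.346 kg/m³.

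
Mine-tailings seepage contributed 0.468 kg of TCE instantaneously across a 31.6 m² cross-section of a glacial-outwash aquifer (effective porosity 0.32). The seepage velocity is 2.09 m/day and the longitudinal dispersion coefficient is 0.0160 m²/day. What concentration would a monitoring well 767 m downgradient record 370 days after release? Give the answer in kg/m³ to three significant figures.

For an instantaneous plane source, C(x,t) = M/(n_e·A·√(4πDt)) · exp(−(x−vt)²/(4Dt)), with n_e·A the pore (flow) area.
Plume center vt = 2.09 × 370 = 773.3 m, so the well at 767 m is 6.3 m upgradient of the peak.
√(4πDt) = 8.625 m, giving peak height M/(n_e·A·√(4πDt)) = 0.468/(0.32 × 31.6 × 8.625) = 0.005366 kg/m³.
(x−vt)²/(4Dt) = (-6.3)²/(4 × 0.0160 × 370) = 1.676; exp(−1.676) = 0.1871.
C = 0.005366 × 0.1871 = 0.00100 kg/m³.

0.00100 kg/m³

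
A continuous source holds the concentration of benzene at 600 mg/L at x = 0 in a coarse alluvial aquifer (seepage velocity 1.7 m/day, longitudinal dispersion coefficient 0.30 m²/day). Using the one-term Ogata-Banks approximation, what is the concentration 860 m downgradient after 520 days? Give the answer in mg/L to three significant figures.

548 mg/L

For a continuous step input, C/C₀ ≈ ½·erfc((x−vt)/(2√(Dt))).
vt = 1.7 × 520 = 884 m and 2√(Dt) = 2√(0.30 × 520) = 24.98 m.
Argument (x−vt)/(2√(Dt)) = (860 − 884)/24.98 = -0.9608; ½·erfc(-0.9608) = 0.9129.
C = 600 × 0.9129 = 548 mg/L.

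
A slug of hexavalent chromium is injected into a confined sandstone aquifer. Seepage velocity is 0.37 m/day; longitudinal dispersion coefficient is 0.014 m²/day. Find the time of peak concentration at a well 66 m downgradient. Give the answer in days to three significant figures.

178 days

For the 1D instantaneous-source solution, setting ∂C/∂t = 0 at fixed x gives v²t² + 2Dt − x² = 0, so t = (√(D² + v²x²) − D)/v².
√(D² + v²x²) = √(0.014² + 0.37² × 66²) = 24.42; v² = 0.1369.
t = (24.42 − 0.014)/0.1369 = 178 days (vs. the pure-advection estimate x/v = 178 d).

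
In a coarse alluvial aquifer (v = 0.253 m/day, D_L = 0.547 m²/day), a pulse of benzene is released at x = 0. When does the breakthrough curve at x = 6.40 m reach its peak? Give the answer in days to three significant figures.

18.2 days

For the 1D instantaneous-source solution, setting ∂C/∂t = 0 at fixed x gives v²t² + 2Dt − x² = 0, so t = (√(D² + v²x²) − D)/v².
√(D² + v²x²) = √(0.547² + 0.253² × 6.40²) = 1.709; v² = 0.064009.
t = (1.709 − 0.547)/0.064009 = 18.2 days (vs. the pure-advection estimate x/v = 25.3 d).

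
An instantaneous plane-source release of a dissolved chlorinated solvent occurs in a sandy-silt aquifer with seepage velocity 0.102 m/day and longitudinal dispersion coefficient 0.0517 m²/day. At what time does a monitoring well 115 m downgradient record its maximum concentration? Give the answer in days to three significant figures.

For the 1D instantaneous-source solution, setting ∂C/∂t = 0 at fixed x gives v²t² + 2Dt − x² = 0, so t = (√(D² + v²x²) − D)/v².
√(D² + v²x²) = √(0.0517² + 0.102² × 115²) = 11.73; v² = 0.010404.
t = (11.73 − 0.0517)/0.010404 = 1120 days (vs. the pure-advection estimate x/v = 1130 d).

1120 days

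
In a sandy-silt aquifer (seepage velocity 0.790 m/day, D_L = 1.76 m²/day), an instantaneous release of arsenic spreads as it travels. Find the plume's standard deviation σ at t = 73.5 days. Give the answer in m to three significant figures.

Dispersive spreading gives a Gaussian with σ² = 2Dt; advection only shifts the center.
σ = √(2 × 1.76 × 73.5) = 16.1 m.

16.1 m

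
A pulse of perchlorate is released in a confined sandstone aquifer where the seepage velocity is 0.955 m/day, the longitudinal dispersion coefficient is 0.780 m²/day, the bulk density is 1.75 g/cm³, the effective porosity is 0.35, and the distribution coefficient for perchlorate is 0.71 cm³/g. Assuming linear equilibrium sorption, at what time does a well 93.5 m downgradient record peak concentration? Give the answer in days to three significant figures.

Retardation factor R = 1 + ρ_b·K_d/n = 1 + 1.75 × 0.71/0.35 = 4.550.
Sorption retards both mechanisms: v_R = v/R = 0.2099 m/day, D_R = D/R = 0.1714 m²/day.
Peak time from v_R²t² + 2D_R t − x² = 0: t = (√(D_R² + v_R²x²) − D_R)/v_R².
√(D_R² + v_R²x²) = √(0.1714² + 0.2099² × 93.5²) = 19.63; v_R² = 0.04406.
t = (19.63 − 0.1714)/0.04406 = 442 days.

442 days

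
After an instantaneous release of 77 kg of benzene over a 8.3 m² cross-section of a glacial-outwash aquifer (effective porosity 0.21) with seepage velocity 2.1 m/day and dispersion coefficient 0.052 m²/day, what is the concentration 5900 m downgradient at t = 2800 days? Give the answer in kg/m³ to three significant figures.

For an instantaneous plane source, C(x,t) = M/(n_e·A·√(4πDt)) · exp(−(x−vt)²/(4Dt)), with n_e·A the pore (flow) area.
Plume center vt = 2.1 × 2800 = 5880 m, so the well at 5900 m is 20 m downgradient of the peak.
√(4πDt) = 42.77 m, giving peak height M/(n_e·A·√(4πDt)) = 77/(0.21 × 8.3 × 42.77) = 1.033 kg/m³.
(x−vt)²/(4Dt) = (20)²/(4 × 0.052 × 2800) = 0.6868; exp(−0.6868) = 0.5032.
C = 1.033 × 0.5032 = 0.520 kg/m³.

0.520 kg/m³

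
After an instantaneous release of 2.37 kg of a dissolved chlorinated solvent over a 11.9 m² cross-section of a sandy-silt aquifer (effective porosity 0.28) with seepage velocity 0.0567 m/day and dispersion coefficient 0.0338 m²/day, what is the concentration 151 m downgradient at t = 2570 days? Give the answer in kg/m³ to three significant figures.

0.0199 kg/m³

For an instantaneous plane source, C(x,t) = M/(n_e·A·√(4πDt)) · exp(−(x−vt)²/(4Dt)), with n_e·A the pore (flow) area.
Plume center vt = 0.0567 × 2570 = 145.719 m, so the well at 151 m is 5.281 m downgradient of the peak.
√(4πDt) = 33.04 m, giving peak height M/(n_e·A·√(4πDt)) = 2.37/(0.28 × 11.9 × 33.04) = 0.02153 kg/m³.
(x−vt)²/(4Dt) = (5.281)²/(4 × 0.0338 × 2570) = 0.08026; exp(−0.08026) = 0.9229.
C = 0.02153 × 0.9229 = 0.0199 kg/m³.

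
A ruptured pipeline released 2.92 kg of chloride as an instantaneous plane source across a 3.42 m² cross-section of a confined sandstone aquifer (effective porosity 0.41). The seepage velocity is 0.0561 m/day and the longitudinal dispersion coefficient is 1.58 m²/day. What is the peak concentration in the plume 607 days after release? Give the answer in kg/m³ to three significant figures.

0.0190 kg/m³

The peak of an instantaneous 1D plume sits at x = vt; there the Gaussian factor is 1 and C_max = M/(n_e·A·√(4πDt)), where n_e·A is the pore area the mass is dissolved in.
√(4πDt) = √(4π × 1.58 × 607) = 109.8 m, so C_max = 2.92/(0.41 × 3.42 × 109.8) = 0.0190 kg/m³.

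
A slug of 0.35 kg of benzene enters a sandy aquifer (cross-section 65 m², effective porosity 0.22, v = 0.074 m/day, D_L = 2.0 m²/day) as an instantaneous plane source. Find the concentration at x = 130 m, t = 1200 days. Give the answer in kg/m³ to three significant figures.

For an instantaneous plane source, C(x,t) = M/(n_e·A·√(4πDt)) · exp(−(x−vt)²/(4Dt)), with n_e·A the pore (flow) area.
Plume center vt = 0.074 × 1200 = 88.8 m, so the well at 130 m is 41.2 m downgradient of the peak.
√(4πDt) = 173.7 m, giving peak height M/(n_e·A·√(4πDt)) = 0.35/(0.22 × 65 × 173.7) = 0.0001409 kg/m³.
(x−vt)²/(4Dt) = (41.2)²/(4 × 2.0 × 1200) = 0.1768; exp(−0.1768) = 0.8379.
C = 0.0001409 × 0.8379 = 0.000118 kg/m³.

0.000118 kg/m³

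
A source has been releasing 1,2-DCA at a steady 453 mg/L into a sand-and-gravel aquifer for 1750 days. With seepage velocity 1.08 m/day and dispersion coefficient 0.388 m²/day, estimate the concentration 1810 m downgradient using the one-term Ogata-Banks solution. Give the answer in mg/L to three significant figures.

For a continuous step input, C/C₀ ≈ ½·erfc((x−vt)/(2√(Dt))).
vt = 1.08 × 1750 = 1890 m and 2√(Dt) = 2√(0.388 × 1750) = 52.12 m.
Argument (x−vt)/(2√(Dt)) = (1810 − 1890)/52.12 = -1.535; ½·erfc(-1.535) = 0.9850.
C = 453 × 0.9850 = 446 mg/L.

446 mg/L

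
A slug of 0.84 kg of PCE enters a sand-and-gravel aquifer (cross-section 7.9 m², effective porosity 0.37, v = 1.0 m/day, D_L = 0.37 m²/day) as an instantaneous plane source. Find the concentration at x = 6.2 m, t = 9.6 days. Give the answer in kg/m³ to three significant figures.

0.0191 kg/m³

For an instantaneous plane source, C(x,t) = M/(n_e·A·√(4πDt)) · exp(−(x−vt)²/(4Dt)), with n_e·A the pore (flow) area.
Plume center vt = 1.0 × 9.6 = 9.6 m, so the well at 6.2 m is 3.4 m upgradient of the peak.
√(4πDt) = 6.681 m, giving peak height M/(n_e·A·√(4πDt)) = 0.84/(0.37 × 7.9 × 6.681) = 0.04301 kg/m³.
(x−vt)²/(4Dt) = (-3.4)²/(4 × 0.37 × 9.6) = 0.8136; exp(−0.8136) = 0.4433.
C = 0.04301 × 0.4433 = 0.0191 kg/m³.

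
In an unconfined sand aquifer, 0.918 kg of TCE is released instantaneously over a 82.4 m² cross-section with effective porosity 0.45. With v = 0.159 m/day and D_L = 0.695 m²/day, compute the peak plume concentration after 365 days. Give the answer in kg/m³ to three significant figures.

The peak of an instantaneous 1D plume sits at x = vt; there the Gaussian factor is 1 and C_max = M/(n_e·A·√(4πDt)), where n_e·A is the pore area the mass is dissolved in.
√(4πDt) = √(4π × 0.695 × 365) = 56.46 m, so C_max = 0.918/(0.45 × 82.4 × 56.46) = 0.000438 kg/m³.

0.000438 kg/m³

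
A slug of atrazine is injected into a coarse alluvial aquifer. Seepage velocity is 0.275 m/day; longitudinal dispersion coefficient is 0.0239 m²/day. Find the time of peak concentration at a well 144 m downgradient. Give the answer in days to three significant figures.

For the 1D instantaneous-source solution, setting ∂C/∂t = 0 at fixed x gives v²t² + 2Dt − x² = 0, so t = (√(D² + v²x²) − D)/v².
√(D² + v²x²) = √(0.0239² + 0.275² × 144²) = 39.60; v² = 0.075625.
t = (39.60 − 0.0239)/0.075625 = 523 days (vs. the pure-advection estimate x/v = 524 d).

523 days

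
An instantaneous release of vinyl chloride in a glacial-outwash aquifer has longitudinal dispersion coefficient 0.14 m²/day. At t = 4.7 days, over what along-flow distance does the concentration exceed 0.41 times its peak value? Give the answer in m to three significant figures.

3.06 m

The plume is Gaussian with σ = √(2Dt) = √(2 × 0.14 × 4.7) = 1.147 m.
C/C_peak = exp(−Δx²/(2σ²)) = 0.41 ⇒ Δx = σ·√(−2 ln 0.41) = 1.147 × 1.335 = 1.531 m.
Width = 2Δx = 3.06 m.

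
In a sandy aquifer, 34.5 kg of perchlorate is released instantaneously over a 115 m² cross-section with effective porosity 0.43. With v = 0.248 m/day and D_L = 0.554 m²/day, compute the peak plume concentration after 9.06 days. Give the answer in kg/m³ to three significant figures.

0.0878 kg/m³

The peak of an instantaneous 1D plume sits at x = vt; there the Gaussian factor is 1 and C_max = M/(n_e·A·√(4πDt)), where n_e·A is the pore area the mass is dissolved in.
√(4πDt) = √(4π × 0.554 × 9.06) = 7.942 m, so C_max = 34.5/(0.43 × 115 × 7.942) = 0.0878 kg/m³.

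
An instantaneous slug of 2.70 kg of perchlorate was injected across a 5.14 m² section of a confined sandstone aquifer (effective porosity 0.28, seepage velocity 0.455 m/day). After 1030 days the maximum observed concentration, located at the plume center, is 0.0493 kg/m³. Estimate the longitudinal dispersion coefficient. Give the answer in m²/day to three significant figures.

At the plume center C_max = M/(n_e·A·√(4πDt)), so D = M²/(4πt·(n_e·A·C_max)²).
n_e·A·C_max = 0.28 × 5.14 × 0.0493 = 0.07095 kg/m.
D = 2.70²/(4π × 1030 × 0.07095²) = 0.112 m²/day.

0.112 m²/day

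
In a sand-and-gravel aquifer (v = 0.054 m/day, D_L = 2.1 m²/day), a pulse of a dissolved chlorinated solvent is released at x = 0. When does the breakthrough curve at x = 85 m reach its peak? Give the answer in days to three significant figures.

For the 1D instantaneous-source solution, setting ∂C/∂t = 0 at fixed x gives v²t² + 2Dt − x² = 0, so t = (√(D² + v²x²) − D)/v².
√(D² + v²x²) = √(2.1² + 0.054² × 85²) = 5.048; v² = 0.002916.
t = (5.048 − 2.1)/0.002916 = 1010 days (vs. the pure-advection estimate x/v = 1570 d).

1010 days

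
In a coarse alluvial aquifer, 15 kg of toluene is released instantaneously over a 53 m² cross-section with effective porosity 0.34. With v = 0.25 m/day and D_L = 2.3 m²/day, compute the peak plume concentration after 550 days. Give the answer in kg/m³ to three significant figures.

0.00660 kg/m³

The peak of an instantaneous 1D plume sits at x = vt; there the Gaussian factor is 1 and C_max = M/(n_e·A·√(4πDt)), where n_e·A is the pore area the mass is dissolved in.
√(4πDt) = √(4π × 2.3 × 550) = 126.1 m, so C_max = 15/(0.34 × 53 × 126.1) = 0.00660 kg/m³.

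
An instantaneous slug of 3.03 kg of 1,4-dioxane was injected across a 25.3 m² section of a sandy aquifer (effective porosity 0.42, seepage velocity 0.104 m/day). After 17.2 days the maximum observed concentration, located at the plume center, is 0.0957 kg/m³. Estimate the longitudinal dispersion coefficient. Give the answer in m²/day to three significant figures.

At the plume center C_max = M/(n_e·A·√(4πDt)), so D = M²/(4πt·(n_e·A·C_max)²).
n_e·A·C_max = 0.42 × 25.3 × 0.0957 = 1.017 kg/m.
D = 3.03²/(4π × 17.2 × 1.017²) = 0.0411 m²/day.

0.0411 m²/day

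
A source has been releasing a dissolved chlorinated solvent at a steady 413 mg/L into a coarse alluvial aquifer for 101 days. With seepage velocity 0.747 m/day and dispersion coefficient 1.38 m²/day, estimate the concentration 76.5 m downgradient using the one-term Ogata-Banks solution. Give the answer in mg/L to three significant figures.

For a continuous step input, C/C₀ ≈ ½·erfc((x−vt)/(2√(Dt))).
vt = 0.747 × 101 = 75.447 m and 2√(Dt) = 2√(1.38 × 101) = 23.61 m.
Argument (x−vt)/(2√(Dt)) = (76.5 − 75.447)/23.61 = 0.04460; ½·erfc(0.04460) = 0.4749.
C = 413 × 0.4749 = 196 mg/L.

196 mg/L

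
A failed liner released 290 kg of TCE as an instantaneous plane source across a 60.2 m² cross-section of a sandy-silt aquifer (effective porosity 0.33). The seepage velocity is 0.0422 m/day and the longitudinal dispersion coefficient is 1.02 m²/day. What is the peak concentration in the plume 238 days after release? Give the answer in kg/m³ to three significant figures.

0.264 kg/m³

The peak of an instantaneous 1D plume sits at x = vt; there the Gaussian factor is 1 and C_max = M/(n_e·A·√(4πDt)), where n_e·A is the pore area the mass is dissolved in.
√(4πDt) = √(4π × 1.02 × 238) = 55.23 m, so C_max = 290/(0.33 × 60.2 × 55.23) = 0.264 kg/m³.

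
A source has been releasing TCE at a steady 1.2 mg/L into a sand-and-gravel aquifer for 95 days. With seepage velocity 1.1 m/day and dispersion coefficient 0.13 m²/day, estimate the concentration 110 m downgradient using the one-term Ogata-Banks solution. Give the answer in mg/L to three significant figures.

For a continuous step input, C/C₀ ≈ ½·erfc((x−vt)/(2√(Dt))).
vt = 1.1 × 95 = 104.5 m and 2√(Dt) = 2√(0.13 × 95) = 7.029 m.
Argument (x−vt)/(2√(Dt)) = (110 − 104.5)/7.029 = 0.7825; ½·erfc(0.7825) = 0.1342.
C = 1.2 × 0.1342 = 0.161 mg/L.

0.161 mg/L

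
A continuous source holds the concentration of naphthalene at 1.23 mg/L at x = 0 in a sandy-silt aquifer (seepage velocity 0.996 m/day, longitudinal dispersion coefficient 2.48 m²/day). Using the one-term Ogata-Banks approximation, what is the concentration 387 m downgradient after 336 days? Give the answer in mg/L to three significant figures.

For a continuous step input, C/C₀ ≈ ½·erfc((x−vt)/(2√(Dt))).
vt = 0.996 × 336 = 334.656 m and 2√(Dt) = 2√(2.48 × 336) = 57.73 m.
Argument (x−vt)/(2√(Dt)) = (387 − 334.656)/57.73 = 0.9067; ½·erfc(0.9067) = 0.09987.
C = 1.23 × 0.09987 = 0.123 mg/L.

0.123 mg/L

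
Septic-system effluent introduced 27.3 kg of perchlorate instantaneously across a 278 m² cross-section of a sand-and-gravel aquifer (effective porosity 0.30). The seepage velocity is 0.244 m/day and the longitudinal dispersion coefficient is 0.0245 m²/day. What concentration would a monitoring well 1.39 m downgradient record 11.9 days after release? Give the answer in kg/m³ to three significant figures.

0.0240 kg/m³

For an instantaneous plane source, C(x,t) = M/(n_e·A·√(4πDt)) · exp(−(x−vt)²/(4Dt)), with n_e·A the pore (flow) area.
Plume center vt = 0.244 × 11.9 = 2.9036 m, so the well at 1.39 m is 1.5136 m upgradient of the peak.
√(4πDt) = 1.914 m, giving peak height M/(n_e·A·√(4πDt)) = 27.3/(0.30 × 278 × 1.914) = 0.1710 kg/m³.
(x−vt)²/(4Dt) = (-1.5136)²/(4 × 0.0245 × 11.9) = 1.964; exp(−1.964) = 0.1403.
C = 0.1710 × 0.1403 = 0.0240 kg/m³.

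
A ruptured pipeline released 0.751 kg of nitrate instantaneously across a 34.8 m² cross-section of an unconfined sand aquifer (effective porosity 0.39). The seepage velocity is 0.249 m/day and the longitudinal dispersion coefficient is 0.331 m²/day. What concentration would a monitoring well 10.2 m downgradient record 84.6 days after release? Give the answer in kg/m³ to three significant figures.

0.00103 kg/m³

For an instantaneous plane source, C(x,t) = M/(n_e·A·√(4πDt)) · exp(−(x−vt)²/(4Dt)), with n_e·A the pore (flow) area.
Plume center vt = 0.249 × 84.6 = 21.0654 m, so the well at 10.2 m is 10.8654 m upgradient of the peak.
√(4πDt) = 18.76 m, giving peak height M/(n_e·A·√(4πDt)) = 0.751/(0.39 × 34.8 × 18.76) = 0.002950 kg/m³.
(x−vt)²/(4Dt) = (-10.8654)²/(4 × 0.331 × 84.6) = 1.054; exp(−1.054) = 0.3485.
C = 0.002950 × 0.3485 = 0.00103 kg/m³.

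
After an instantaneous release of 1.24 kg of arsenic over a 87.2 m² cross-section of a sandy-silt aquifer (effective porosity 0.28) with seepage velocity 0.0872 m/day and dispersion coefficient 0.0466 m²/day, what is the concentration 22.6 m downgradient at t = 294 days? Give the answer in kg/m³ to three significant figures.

For an instantaneous plane source, C(x,t) = M/(n_e·A·√(4πDt)) · exp(−(x−vt)²/(4Dt)), with n_e·A the pore (flow) area.
Plume center vt = 0.0872 × 294 = 25.6368 m, so the well at 22.6 m is 3.0368 m upgradient of the peak.
√(4πDt) = 13.12 m, giving peak height M/(n_e·A·√(4πDt)) = 1.24/(0.28 × 87.2 × 13.12) = 0.003871 kg/m³.
(x−vt)²/(4Dt) = (-3.0368)²/(4 × 0.0466 × 294) = 0.1683; exp(−0.1683) = 0.8451.
C = 0.003871 × 0.8451 = 0.00327 kg/m³.

0.00327 kg/m³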